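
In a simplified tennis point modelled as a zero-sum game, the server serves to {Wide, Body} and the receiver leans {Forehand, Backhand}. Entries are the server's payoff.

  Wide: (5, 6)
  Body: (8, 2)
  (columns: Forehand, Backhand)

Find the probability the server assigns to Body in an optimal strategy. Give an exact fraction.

1/7

Row minima: Wide → 5, Body → 2; maximin = 5.
Column maxima: Forehand → 8, Backhand → 6; minimax = 6.
5 ≠ 6, so there is no saddle point; optimal play is mixed.
Let the server play Wide with probability p. Expected payoff against Forehand: 5p + 8(1−p) = −3p + 8; against Backhand: 6p + 2(1−p) = 4p + 2.
Setting these equal: −3p + 8 = 4p + 2 ⇒ −7p = -6 ⇒ p = 6/7, and the value is (-3)·(6/7) + 8 = 38/7.
For the receiver: with q = P(Forehand), equating Wide's and Body's payoffs gives −q + 6 = 6q + 2 ⇒ q = 4/7.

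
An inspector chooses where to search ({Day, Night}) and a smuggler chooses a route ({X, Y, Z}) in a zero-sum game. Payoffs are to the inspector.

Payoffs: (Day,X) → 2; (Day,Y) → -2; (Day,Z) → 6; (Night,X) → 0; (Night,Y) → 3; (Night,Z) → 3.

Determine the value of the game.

6/7

Row minima: Day → -2, Night → 0; maximin = 0.
Column maxima: X → 2, Y → 3, Z → 6; minimax = 2.
0 ≠ 2, so there is no saddle point; optimal play is mixed.
Z is strictly dominated by X (it gives the inspector strictly more in every row), so the smuggler never plays it.
On the remaining 2×2 (Day, Night vs X, Y):
Let the inspector play Day with probability p. Expected payoff against X: 2p + 0(1−p) = 2p; against Y: (-2)p + 3(1−p) = −5p + 3.
Setting these equal: 2p = −5p + 3 ⇒ 7p = 3 ⇒ p = 3/7, and the value is (2)·(3/7) = 6/7.
For the smuggler: with q = P(X), equating Day's and Night's payoffs gives 4q − 2 = −3q + 3 ⇒ q = 5/7.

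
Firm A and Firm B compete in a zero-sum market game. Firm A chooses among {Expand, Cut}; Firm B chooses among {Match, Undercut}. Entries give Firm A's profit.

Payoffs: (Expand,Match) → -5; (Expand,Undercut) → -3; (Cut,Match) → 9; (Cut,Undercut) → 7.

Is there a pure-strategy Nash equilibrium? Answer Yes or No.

Row minima: Expand → -5, Cut → 7; maximin = 7.
Column maxima: Match → 9, Undercut → 7; minimax = 7.
maximin = minimax = 7, so a saddle point exists.

Yes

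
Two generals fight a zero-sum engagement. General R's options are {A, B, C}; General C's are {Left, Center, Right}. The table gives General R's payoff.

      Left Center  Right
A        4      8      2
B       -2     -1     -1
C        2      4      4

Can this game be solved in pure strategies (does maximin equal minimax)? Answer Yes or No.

No

Row minima: A → 2, B → -2, C → 2; maximin = 2.
Column maxima: Left → 4, Center → 8, Right → 4; minimax = 4.
2 ≠ 4, so no pure-strategy equilibrium exists.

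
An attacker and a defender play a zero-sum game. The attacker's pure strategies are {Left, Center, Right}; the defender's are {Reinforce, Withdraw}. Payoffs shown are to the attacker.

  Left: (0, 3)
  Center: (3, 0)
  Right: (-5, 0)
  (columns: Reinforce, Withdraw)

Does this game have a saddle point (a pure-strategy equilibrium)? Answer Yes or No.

Row minima: Left → 0, Center → 0, Right → -5; maximin = 0.
Column maxima: Reinforce → 3, Withdraw → 3; minimax = 3.
0 ≠ 3, so no pure-strategy equilibrium exists.

No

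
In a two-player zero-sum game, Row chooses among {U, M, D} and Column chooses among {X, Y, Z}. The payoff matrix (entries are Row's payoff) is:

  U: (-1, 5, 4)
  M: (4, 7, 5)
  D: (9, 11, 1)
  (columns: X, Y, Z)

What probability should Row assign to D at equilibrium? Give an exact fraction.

1/9

Row minima: U → -1, M → 4, D → 1; maximin = 4.
Column maxima: X → 9, Y → 11, Z → 5; minimax = 5.
4 ≠ 5, so there is no saddle point; optimal play is mixed.
U is strictly dominated by M, so Row never plays it.
Y is strictly dominated by X (it gives Row strictly more in every row), so Column never plays it.
On the remaining 2×2 (M, D vs X, Z):
Let Row play M with probability p. Expected payoff against X: 4p + 9(1−p) = −5p + 9; against Z: 5p + 1(1−p) = 4p + 1.
Setting these equal: −5p + 9 = 4p + 1 ⇒ −9p = -8 ⇒ p = 8/9, and the value is (-5)·(8/9) + 9 = 41/9.
For Column: with q = P(X), equating M's and D's payoffs gives −q + 5 = 8q + 1 ⇒ q = 4/9.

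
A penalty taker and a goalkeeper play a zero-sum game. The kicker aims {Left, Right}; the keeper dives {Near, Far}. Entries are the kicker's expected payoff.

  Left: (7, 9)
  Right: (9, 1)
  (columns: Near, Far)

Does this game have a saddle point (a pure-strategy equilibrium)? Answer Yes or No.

No

Row minima: Left → 7, Right → 1; maximin = 7.
Column maxima: Near → 9, Far → 9; minimax = 9.
7 ≠ 9, so no pure-strategy equilibrium exists.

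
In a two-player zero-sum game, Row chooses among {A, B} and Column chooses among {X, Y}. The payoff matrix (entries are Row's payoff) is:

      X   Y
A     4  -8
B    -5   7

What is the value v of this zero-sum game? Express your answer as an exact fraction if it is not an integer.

Row minima: A → -8, B → -5; maximin = -5.
Column maxima: X → 4, Y → 7; minimax = 4.
-5 ≠ 4, so there is no saddle point; optimal play is mixed.
Let Row play A with probability p. Expected payoff against X: 4p + (-5)(1−p) = 9p − 5; against Y: (-8)p + 7(1−p) = −15p + 7.
Setting these equal: 9p − 5 = −15p + 7 ⇒ 24p = 12 ⇒ p = 1/2, and the value is (9)·(1/2) − 5 = -1/2.
For Column: with q = P(X), equating A's and B's payoffs gives 12q − 8 = −12q + 7 ⇒ q = 5/8.

-1/2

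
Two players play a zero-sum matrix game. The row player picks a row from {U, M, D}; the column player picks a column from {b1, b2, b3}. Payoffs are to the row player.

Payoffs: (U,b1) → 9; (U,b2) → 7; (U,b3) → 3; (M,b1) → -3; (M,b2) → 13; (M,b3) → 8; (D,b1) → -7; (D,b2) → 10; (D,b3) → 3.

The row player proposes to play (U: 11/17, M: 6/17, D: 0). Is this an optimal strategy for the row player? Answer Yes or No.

Against b1 this mix gives (11/17)·9 + (6/17)·(-3) = 81/17.
Against b2 this mix gives (11/17)·7 + (6/17)·13 = 155/17.
Against b3 this mix gives (11/17)·3 + (6/17)·8 = 81/17.
All of the column player's active replies (b1, b3) yield 81/17, and no column does worse for the row player. The mix makes the column player indifferent and guarantees 81/17, so it is optimal.

Yes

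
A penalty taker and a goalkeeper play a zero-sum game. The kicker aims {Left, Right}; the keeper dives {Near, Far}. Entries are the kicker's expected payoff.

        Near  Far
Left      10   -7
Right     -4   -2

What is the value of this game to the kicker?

-48/19

Row minima: Left → -7, Right → -4; maximin = -4.
Column maxima: Near → 10, Far → -2; minimax = -2.
-4 ≠ -2, so there is no saddle point; optimal play is mixed.
Let the kicker play Left with probability p. Expected payoff against Near: 10p + (-4)(1−p) = 14p − 4; against Far: (-7)p + (-2)(1−p) = −5p − 2.
Setting these equal: 14p − 4 = −5p − 2 ⇒ 19p = 2 ⇒ p = 2/19, and the value is (14)·(2/19) − 4 = -48/19.
For the keeper: with q = P(Near), equating Left's and Right's payoffs gives 17q − 7 = −2q − 2 ⇒ q = 5/19.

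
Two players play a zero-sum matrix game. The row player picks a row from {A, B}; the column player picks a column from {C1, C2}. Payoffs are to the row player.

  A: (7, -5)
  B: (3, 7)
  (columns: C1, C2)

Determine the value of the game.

4

Row minima: A → -5, B → 3; maximin = 3.
Column maxima: C1 → 7, C2 → 7; minimax = 7.
3 ≠ 7, so there is no saddle point; optimal play is mixed.
Let the row player play A with probability p. Expected payoff against C1: 7p + 3(1−p) = 4p + 3; against C2: (-5)p + 7(1−p) = −12p + 7.
Setting these equal: 4p + 3 = −12p + 7 ⇒ 16p = 4 ⇒ p = 1/4, and the value is (4)·(1/4) + 3 = 4.
For the column player: with q = P(C1), equating A's and B's payoffs gives 12q − 5 = −4q + 7 ⇒ q = 3/4.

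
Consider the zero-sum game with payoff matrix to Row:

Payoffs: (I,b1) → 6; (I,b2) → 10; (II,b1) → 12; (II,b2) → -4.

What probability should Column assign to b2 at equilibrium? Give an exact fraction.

Row minima: I → 6, II → -4; maximin = 6.
Column maxima: b1 → 12, b2 → 10; minimax = 10.
6 ≠ 10, so there is no saddle point; optimal play is mixed.
Let Row play I with probability p. Expected payoff against b1: 6p + 12(1−p) = −6p + 12; against b2: 10p + (-4)(1−p) = 14p − 4.
Setting these equal: −6p + 12 = 14p − 4 ⇒ −20p = -16 ⇒ p = 4/5, and the value is (-6)·(4/5) + 12 = 36/5.
For Column: with q = P(b1), equating I's and II's payoffs gives −4q + 10 = 16q − 4 ⇒ q = 7/10.

3/10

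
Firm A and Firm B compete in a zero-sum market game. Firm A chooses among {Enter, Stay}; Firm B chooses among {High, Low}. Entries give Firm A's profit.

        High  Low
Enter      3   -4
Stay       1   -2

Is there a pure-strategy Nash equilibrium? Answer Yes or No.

Row minima: Enter → -4, Stay → -2; maximin = -2.
Column maxima: High → 3, Low → -2; minimax = -2.
maximin = minimax = -2, so a saddle point exists.

Yes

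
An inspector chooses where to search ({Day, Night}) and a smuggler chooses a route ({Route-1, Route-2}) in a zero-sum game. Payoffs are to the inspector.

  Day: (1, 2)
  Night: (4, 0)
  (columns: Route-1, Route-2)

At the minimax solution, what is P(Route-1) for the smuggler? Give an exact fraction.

Row minima: Day → 1, Night → 0; maximin = 1.
Column maxima: Route-1 → 4, Route-2 → 2; minimax = 2.
1 ≠ 2, so there is no saddle point; optimal play is mixed.
Let the inspector play Day with probability p. Expected payoff against Route-1: 1p + 4(1−p) = −3p + 4; against Route-2: 2p + 0(1−p) = 2p.
Setting these equal: −3p + 4 = 2p ⇒ −5p = -4 ⇒ p = 4/5, and the value is (-3)·(4/5) + 4 = 8/5.
For the smuggler: with q = P(Route-1), equating Day's and Night's payoffs gives −q + 2 = 4q ⇒ q = 2/5.

2/5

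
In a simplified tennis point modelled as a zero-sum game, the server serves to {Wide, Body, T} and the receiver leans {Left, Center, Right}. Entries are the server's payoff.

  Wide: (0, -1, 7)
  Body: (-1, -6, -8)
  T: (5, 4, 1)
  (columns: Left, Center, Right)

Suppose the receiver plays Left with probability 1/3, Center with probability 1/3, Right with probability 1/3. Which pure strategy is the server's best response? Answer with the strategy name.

Expected payoff of Wide: (1/3)·0 + (1/3)·(-1) + (1/3)·7 = 2.
Expected payoff of Body: (1/3)·(-1) + (1/3)·(-6) + (1/3)·(-8) = -5.
Expected payoff of T: (1/3)·5 + (1/3)·4 + (1/3)·1 = 10/3.
The largest is 10/3, so the server's best response is T.

T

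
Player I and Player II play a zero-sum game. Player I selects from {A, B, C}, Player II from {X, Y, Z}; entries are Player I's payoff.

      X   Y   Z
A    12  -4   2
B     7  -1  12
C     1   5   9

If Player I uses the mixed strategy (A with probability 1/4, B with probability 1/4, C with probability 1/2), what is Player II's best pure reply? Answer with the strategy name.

If Player II plays X, Player I's expected payoff is (1/4)·12 + (1/4)·7 + (1/2)·1 = 21/4.
If Player II plays Y, Player I's expected payoff is (1/4)·(-4) + (1/4)·(-1) + (1/2)·5 = 5/4.
If Player II plays Z, Player I's expected payoff is (1/4)·2 + (1/4)·12 + (1/2)·9 = 8.
Player II minimizes Player I's payoff; the smallest is 5/4, so the best response is Y.

Y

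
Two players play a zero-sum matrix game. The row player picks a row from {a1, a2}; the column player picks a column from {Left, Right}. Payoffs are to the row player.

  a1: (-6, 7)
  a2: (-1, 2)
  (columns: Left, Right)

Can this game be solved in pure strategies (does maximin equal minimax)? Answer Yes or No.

Row minima: a1 → -6, a2 → -1; maximin = -1.
Column maxima: Left → -1, Right → 7; minimax = -1.
maximin = minimax = -1, so a saddle point exists.

Yes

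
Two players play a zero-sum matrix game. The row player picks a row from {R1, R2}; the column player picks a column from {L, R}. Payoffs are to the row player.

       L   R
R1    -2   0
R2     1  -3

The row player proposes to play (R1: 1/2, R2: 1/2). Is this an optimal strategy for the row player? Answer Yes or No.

Against L this mix gives (1/2)·(-2) + (1/2)·1 = -1/2.
Against R this mix gives (1/2)·0 + (1/2)·(-3) = -3/2.
The column player will play R, holding the row player to -3/2. Shifting weight toward the row that does better against R would raise this floor (the equalizing mix achieves -1 against both R and L), so the proposed strategy is not optimal.

No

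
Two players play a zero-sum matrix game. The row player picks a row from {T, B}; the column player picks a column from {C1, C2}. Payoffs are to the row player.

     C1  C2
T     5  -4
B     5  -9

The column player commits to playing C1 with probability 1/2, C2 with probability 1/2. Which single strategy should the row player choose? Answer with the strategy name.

T

Expected payoff of T: (1/2)·5 + (1/2)·(-4) = 1/2.
Expected payoff of B: (1/2)·5 + (1/2)·(-9) = -2.
The largest is 1/2, so the row player's best response is T.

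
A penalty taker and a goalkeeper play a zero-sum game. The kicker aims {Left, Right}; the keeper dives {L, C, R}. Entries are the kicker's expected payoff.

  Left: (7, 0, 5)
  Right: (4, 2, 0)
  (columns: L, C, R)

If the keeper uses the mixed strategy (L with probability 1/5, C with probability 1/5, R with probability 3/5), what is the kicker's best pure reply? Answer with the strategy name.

Expected payoff of Left: (1/5)·7 + (1/5)·0 + (3/5)·5 = 22/5.
Expected payoff of Right: (1/5)·4 + (1/5)·2 + (3/5)·0 = 6/5.
The largest is 22/5, so the kicker's best response is Left.

Left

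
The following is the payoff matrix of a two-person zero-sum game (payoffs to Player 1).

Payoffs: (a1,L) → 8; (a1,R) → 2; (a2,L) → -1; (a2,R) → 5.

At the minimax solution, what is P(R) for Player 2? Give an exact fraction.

3/4

Row minima: a1 → 2, a2 → -1; maximin = 2.
Column maxima: L → 8, R → 5; minimax = 5.
2 ≠ 5, so there is no saddle point; optimal play is mixed.
Let Player 1 play a1 with probability p. Expected payoff against L: 8p + (-1)(1−p) = 9p − 1; against R: 2p + 5(1−p) = −3p + 5.
Setting these equal: 9p − 1 = −3p + 5 ⇒ 12p = 6 ⇒ p = 1/2, and the value is (9)·(1/2) − 1 = 7/2.
For Player 2: with q = P(L), equating a1's and a2's payoffs gives 6q + 2 = −6q + 5 ⇒ q = 1/4.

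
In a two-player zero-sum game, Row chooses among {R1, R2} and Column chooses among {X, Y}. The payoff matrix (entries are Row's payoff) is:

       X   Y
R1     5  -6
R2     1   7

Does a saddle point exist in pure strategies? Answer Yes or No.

No

Row minima: R1 → -6, R2 → 1; maximin = 1.
Column maxima: X → 5, Y → 7; minimax = 5.
1 ≠ 5, so no pure-strategy equilibrium exists.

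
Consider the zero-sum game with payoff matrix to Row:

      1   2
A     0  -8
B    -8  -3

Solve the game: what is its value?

Row minima: A → -8, B → -8; maximin = -8.
Column maxima: 1 → 0, 2 → -3; minimax = -3.
-8 ≠ -3, so there is no saddle point; optimal play is mixed.
Let Row play A with probability p. Expected payoff against 1: 0p + (-8)(1−p) = 8p − 8; against 2: (-8)p + (-3)(1−p) = −5p − 3.
Setting these equal: 8p − 8 = −5p − 3 ⇒ 13p = 5 ⇒ p = 5/13, and the value is (8)·(5/13) − 8 = -64/13.
For Column: with q = P(1), equating A's and B's payoffs gives 8q − 8 = −5q − 3 ⇒ q = 5/13.

-64/13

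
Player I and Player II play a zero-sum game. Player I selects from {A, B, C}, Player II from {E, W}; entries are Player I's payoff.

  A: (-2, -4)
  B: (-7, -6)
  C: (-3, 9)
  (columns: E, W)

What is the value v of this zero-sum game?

Row minima: A → -4, B → -7, C → -3; maximin = -3.
Column maxima: E → -2, W → 9; minimax = -2.
-3 ≠ -2, so there is no saddle point; optimal play is mixed.
B is strictly dominated by A, so Player I never plays it.
On the remaining 2×2 (A, C vs E, W):
Let Player I play A with probability p. Expected payoff against E: (-2)p + (-3)(1−p) = p − 3; against W: (-4)p + 9(1−p) = −13p + 9.
Setting these equal: p − 3 = −13p + 9 ⇒ 14p = 12 ⇒ p = 6/7, and the value is (1)·(6/7) − 3 = -15/7.
For Player II: with q = P(E), equating A's and C's payoffs gives 2q − 4 = −12q + 9 ⇒ q = 13/14.

-15/7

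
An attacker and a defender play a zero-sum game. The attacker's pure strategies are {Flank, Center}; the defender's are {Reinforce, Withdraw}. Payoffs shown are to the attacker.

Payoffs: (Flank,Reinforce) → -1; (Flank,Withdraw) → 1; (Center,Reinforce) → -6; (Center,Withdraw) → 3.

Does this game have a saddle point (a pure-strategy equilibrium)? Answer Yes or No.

Yes

Row minima: Flank → -1, Center → -6; maximin = -1.
Column maxima: Reinforce → -1, Withdraw → 3; minimax = -1.
maximin = minimax = -1, so a saddle point exists.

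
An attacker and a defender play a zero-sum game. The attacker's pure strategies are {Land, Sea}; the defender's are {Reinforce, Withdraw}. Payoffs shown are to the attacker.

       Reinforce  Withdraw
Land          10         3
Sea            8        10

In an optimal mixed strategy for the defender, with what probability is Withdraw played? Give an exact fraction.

2/9

Row minima: Land → 3, Sea → 8; maximin = 8.
Column maxima: Reinforce → 10, Withdraw → 10; minimax = 10.
8 ≠ 10, so there is no saddle point; optimal play is mixed.
Let the attacker play Land with probability p. Expected payoff against Reinforce: 10p + 8(1−p) = 2p + 8; against Withdraw: 3p + 10(1−p) = −7p + 10.
Setting these equal: 2p + 8 = −7p + 10 ⇒ 9p = 2 ⇒ p = 2/9, and the value is (2)·(2/9) + 8 = 76/9.
For the defender: with q = P(Reinforce), equating Land's and Sea's payoffs gives 7q + 3 = −2q + 10 ⇒ q = 7/9.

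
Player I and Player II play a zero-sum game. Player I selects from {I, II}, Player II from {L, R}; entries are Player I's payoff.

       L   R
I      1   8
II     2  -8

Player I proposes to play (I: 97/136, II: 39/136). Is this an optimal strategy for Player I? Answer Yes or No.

No

Against L this mix gives (97/136)·1 + (39/136)·2 = 175/136.
Against R this mix gives (97/136)·8 + (39/136)·(-8) = 58/17.
Player II will play L, holding Player I to 175/136. Shifting weight toward the row that does better against L would raise this floor (the equalizing mix achieves 24/17 against both L and R), so the proposed strategy is not optimal.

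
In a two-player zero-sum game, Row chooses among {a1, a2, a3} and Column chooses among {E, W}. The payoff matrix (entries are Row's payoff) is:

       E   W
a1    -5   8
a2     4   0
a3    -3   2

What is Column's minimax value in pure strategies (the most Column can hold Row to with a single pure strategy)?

Column maxima: E → 4, W → 8.
The smallest of these is 4.

4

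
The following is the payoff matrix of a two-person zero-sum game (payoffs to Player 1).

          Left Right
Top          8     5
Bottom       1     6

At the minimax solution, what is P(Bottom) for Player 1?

Row minima: Top → 5, Bottom → 1; maximin = 5.
Column maxima: Left → 8, Right → 6; minimax = 6.
5 ≠ 6, so there is no saddle point; optimal play is mixed.
Let Player 1 play Top with probability p. Expected payoff against Left: 8p + 1(1−p) = 7p + 1; against Right: 5p + 6(1−p) = −p + 6.
Setting these equal: 7p + 1 = −p + 6 ⇒ 8p = 5 ⇒ p = 5/8, and the value is (7)·(5/8) + 1 = 43/8.
For Player 2: with q = P(Left), equating Top's and Bottom's payoffs gives 3q + 5 = −5q + 6 ⇒ q = 1/8.

3/8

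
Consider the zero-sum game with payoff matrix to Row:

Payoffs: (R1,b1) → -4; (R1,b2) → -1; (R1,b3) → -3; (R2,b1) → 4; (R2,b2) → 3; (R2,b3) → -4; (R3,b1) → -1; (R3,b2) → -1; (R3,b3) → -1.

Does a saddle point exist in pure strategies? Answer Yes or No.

Yes

Row minima: R1 → -4, R2 → -4, R3 → -1; maximin = -1.
Column maxima: b1 → 4, b2 → 3, b3 → -1; minimax = -1.
maximin = minimax = -1, so a saddle point exists.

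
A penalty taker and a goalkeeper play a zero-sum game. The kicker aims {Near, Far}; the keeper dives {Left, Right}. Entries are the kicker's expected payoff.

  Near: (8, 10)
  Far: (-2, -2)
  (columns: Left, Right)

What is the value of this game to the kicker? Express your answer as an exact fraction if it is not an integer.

8

Row minima: Near → 8, Far → -2; maximin = 8.
Column maxima: Left → 8, Right → 10; minimax = 8.
Since maximin = minimax = 8, there is a saddle point and the value is 8.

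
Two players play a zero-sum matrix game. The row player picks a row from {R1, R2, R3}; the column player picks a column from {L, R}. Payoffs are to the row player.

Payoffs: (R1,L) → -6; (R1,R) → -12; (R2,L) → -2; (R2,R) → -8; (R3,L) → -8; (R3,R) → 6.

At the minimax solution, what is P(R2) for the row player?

7/10

Row minima: R1 → -12, R2 → -8, R3 → -8; maximin = -8.
Column maxima: L → -2, R → 6; minimax = -2.
-8 ≠ -2, so there is no saddle point; optimal play is mixed.
R1 is strictly dominated by R2, so the row player never plays it.
On the remaining 2×2 (R2, R3 vs L, R):
Let the row player play R2 with probability p. Expected payoff against L: (-2)p + (-8)(1−p) = 6p − 8; against R: (-8)p + 6(1−p) = −14p + 6.
Setting these equal: 6p − 8 = −14p + 6 ⇒ 20p = 14 ⇒ p = 7/10, and the value is (6)·(7/10) − 8 = -19/5.
For the column player: with q = P(L), equating R2's and R3's payoffs gives 6q − 8 = −14q + 6 ⇒ q = 7/10.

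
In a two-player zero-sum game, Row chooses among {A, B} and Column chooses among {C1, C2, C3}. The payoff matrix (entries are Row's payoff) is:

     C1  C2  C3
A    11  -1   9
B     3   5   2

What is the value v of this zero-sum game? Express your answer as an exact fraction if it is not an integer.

Row minima: A → -1, B → 2; maximin = 2.
Column maxima: C1 → 11, C2 → 5, C3 → 9; minimax = 5.
2 ≠ 5, so there is no saddle point; optimal play is mixed.
C1 is strictly dominated by C3 (it gives Row strictly more in every row), so Column never plays it.
On the remaining 2×2 (A, B vs C2, C3):
Let Row play A with probability p. Expected payoff against C2: (-1)p + 5(1−p) = −6p + 5; against C3: 9p + 2(1−p) = 7p + 2.
Setting these equal: −6p + 5 = 7p + 2 ⇒ −13p = -3 ⇒ p = 3/13, and the value is (-6)·(3/13) + 5 = 47/13.
For Column: with q = P(C2), equating A's and B's payoffs gives −10q + 9 = 3q + 2 ⇒ q = 7/13.

47/13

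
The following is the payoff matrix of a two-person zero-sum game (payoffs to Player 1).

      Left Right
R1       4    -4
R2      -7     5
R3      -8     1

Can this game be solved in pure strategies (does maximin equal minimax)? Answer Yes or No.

No

Row minima: R1 → -4, R2 → -7, R3 → -8; maximin = -4.
Column maxima: Left → 4, Right → 5; minimax = 4.
-4 ≠ 4, so no pure-strategy equilibrium exists.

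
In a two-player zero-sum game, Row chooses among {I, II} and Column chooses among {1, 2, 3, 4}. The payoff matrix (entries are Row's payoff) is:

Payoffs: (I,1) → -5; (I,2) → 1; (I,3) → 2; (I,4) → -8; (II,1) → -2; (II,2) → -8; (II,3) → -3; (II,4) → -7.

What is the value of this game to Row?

-71/10

Row minima: I → -8, II → -8; maximin = -8.
Column maxima: 1 → -2, 2 → 1, 3 → 2, 4 → -7; minimax = -7.
-8 ≠ -7, so there is no saddle point; optimal play is mixed.
1 is strictly dominated by 4 (it gives Row strictly more in every row), so Column never plays it.
3 is strictly dominated by 2 (it gives Row strictly more in every row), so Column never plays it.
On the remaining 2×2 (I, II vs 2, 4):
Let Row play I with probability p. Expected payoff against 2: 1p + (-8)(1−p) = 9p − 8; against 4: (-8)p + (-7)(1−p) = −p − 7.
Setting these equal: 9p − 8 = −p − 7 ⇒ 10p = 1 ⇒ p = 1/10, and the value is (9)·(1/10) − 8 = -71/10.
For Column: with q = P(2), equating I's and II's payoffs gives 9q − 8 = −q − 7 ⇒ q = 1/10.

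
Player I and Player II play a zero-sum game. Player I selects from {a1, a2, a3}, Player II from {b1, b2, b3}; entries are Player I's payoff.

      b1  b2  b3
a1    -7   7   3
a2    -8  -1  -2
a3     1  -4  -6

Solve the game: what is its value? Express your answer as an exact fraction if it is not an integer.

-39/17

Row minima: a1 → -7, a2 → -8, a3 → -6; maximin = -6.
Column maxima: b1 → 1, b2 → 7, b3 → 3; minimax = 1.
-6 ≠ 1, so there is no saddle point; optimal play is mixed.
a2 is strictly dominated by a1, so Player I never plays it.
b2 is strictly dominated by b3 (it gives Player I strictly more in every row), so Player II never plays it.
On the remaining 2×2 (a1, a3 vs b1, b3):
Let Player I play a1 with probability p. Expected payoff against b1: (-7)p + 1(1−p) = −8p + 1; against b3: 3p + (-6)(1−p) = 9p − 6.
Setting these equal: −8p + 1 = 9p − 6 ⇒ −17p = -7 ⇒ p = 7/17, and the value is (-8)·(7/17) + 1 = -39/17.
For Player II: with q = P(b1), equating a1's and a3's payoffs gives −10q + 3 = 7q − 6 ⇒ q = 9/17.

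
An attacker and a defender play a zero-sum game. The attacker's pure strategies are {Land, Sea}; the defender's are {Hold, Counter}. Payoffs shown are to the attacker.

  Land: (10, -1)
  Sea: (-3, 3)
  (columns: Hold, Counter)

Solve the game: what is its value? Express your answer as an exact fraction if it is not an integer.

27/17

Row minima: Land → -1, Sea → -3; maximin = -1.
Column maxima: Hold → 10, Counter → 3; minimax = 3.
-1 ≠ 3, so there is no saddle point; optimal play is mixed.
Let the attacker play Land with probability p. Expected payoff against Hold: 10p + (-3)(1−p) = 13p − 3; against Counter: (-1)p + 3(1−p) = −4p + 3.
Setting these equal: 13p − 3 = −4p + 3 ⇒ 17p = 6 ⇒ p = 6/17, and the value is (13)·(6/17) − 3 = 27/17.
For the defender: with q = P(Hold), equating Land's and Sea's payoffs gives 11q − 1 = −6q + 3 ⇒ q = 4/17.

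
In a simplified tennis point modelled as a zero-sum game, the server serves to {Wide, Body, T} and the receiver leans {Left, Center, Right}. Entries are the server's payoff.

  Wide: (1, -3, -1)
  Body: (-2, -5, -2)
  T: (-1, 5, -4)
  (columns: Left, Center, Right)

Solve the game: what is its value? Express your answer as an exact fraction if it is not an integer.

-17/11

Row minima: Wide → -3, Body → -5, T → -4; maximin = -3.
Column maxima: Left → 1, Center → 5, Right → -1; minimax = -1.
-3 ≠ -1, so there is no saddle point; optimal play is mixed.
Body is strictly dominated by Wide, so the server never plays it.
With Body eliminated, Left is strictly dominated by Right (it gives the server strictly more in every remaining row), so the receiver never plays it.
On the remaining 2×2 (Wide, T vs Center, Right):
Let the server play Wide with probability p. Expected payoff against Center: (-3)p + 5(1−p) = −8p + 5; against Right: (-1)p + (-4)(1−p) = 3p − 4.
Setting these equal: −8p + 5 = 3p − 4 ⇒ −11p = -9 ⇒ p = 9/11, and the value is (-8)·(9/11) + 5 = -17/11.
For the receiver: with q = P(Center), equating Wide's and T's payoffs gives −2q − 1 = 9q − 4 ⇒ q = 3/11.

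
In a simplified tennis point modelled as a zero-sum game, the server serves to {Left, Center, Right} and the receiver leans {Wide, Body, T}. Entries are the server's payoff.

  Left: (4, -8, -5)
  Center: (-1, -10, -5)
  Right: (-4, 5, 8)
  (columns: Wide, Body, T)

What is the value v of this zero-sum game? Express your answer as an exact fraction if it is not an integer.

Row minima: Left → -8, Center → -10, Right → -4; maximin = -4.
Column maxima: Wide → 4, Body → 5, T → 8; minimax = 4.
-4 ≠ 4, so there is no saddle point; optimal play is mixed.
T is strictly dominated by Body (it gives the server strictly more in every row), so the receiver never plays it.
With T eliminated, Center is strictly dominated by Left (Left gives the server strictly more in every remaining column), so the server never plays it.
On the remaining 2×2 (Left, Right vs Wide, Body):
Let the server play Left with probability p. Expected payoff against Wide: 4p + (-4)(1−p) = 8p − 4; against Body: (-8)p + 5(1−p) = −13p + 5.
Setting these equal: 8p − 4 = −13p + 5 ⇒ 21p = 9 ⇒ p = 3/7, and the value is (8)·(3/7) − 4 = -4/7.
For the receiver: with q = P(Wide), equating Left's and Right's payoffs gives 12q − 8 = −9q + 5 ⇒ q = 13/21.

-4/7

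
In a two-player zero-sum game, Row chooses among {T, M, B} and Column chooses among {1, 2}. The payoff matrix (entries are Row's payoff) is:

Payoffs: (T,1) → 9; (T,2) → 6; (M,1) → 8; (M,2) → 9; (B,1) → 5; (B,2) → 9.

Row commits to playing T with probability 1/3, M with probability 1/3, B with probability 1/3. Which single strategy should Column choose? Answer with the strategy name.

If Column plays 1, Row's expected payoff is (1/3)·9 + (1/3)·8 + (1/3)·5 = 22/3.
If Column plays 2, Row's expected payoff is (1/3)·6 + (1/3)·9 + (1/3)·9 = 8.
Column minimizes Row's payoff; the smallest is 22/3, so the best response is 1.

1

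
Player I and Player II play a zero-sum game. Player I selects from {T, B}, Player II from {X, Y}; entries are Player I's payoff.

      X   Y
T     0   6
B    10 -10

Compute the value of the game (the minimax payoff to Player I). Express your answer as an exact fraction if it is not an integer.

Row minima: T → 0, B → -10; maximin = 0.
Column maxima: X → 10, Y → 6; minimax = 6.
0 ≠ 6, so there is no saddle point; optimal play is mixed.
Let Player I play T with probability p. Expected payoff against X: 0p + 10(1−p) = −10p + 10; against Y: 6p + (-10)(1−p) = 16p − 10.
Setting these equal: −10p + 10 = 16p − 10 ⇒ −26p = -20 ⇒ p = 10/13, and the value is (-10)·(10/13) + 10 = 30/13.
For Player II: with q = P(X), equating T's and B's payoffs gives −6q + 6 = 20q − 10 ⇒ q = 8/13.

30/13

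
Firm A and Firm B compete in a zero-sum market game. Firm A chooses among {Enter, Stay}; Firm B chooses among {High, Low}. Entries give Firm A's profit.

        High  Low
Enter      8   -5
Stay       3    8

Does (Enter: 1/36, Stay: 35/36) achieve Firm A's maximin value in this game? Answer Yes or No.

No

Against High this mix gives (1/36)·8 + (35/36)·3 = 113/36.
Against Low this mix gives (1/36)·(-5) + (35/36)·8 = 275/36.
Firm B will play High, holding Firm A to 113/36. Shifting weight toward the row that does better against High would raise this floor (the equalizing mix achieves 79/18 against both High and Low), so the proposed strategy is not optimal.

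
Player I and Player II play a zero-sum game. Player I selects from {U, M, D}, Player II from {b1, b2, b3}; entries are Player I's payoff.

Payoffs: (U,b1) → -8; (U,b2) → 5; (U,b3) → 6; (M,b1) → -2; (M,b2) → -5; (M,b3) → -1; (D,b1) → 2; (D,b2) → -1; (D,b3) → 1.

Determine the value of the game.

1/8

Row minima: U → -8, M → -5, D → -1; maximin = -1.
Column maxima: b1 → 2, b2 → 5, b3 → 6; minimax = 2.
-1 ≠ 2, so there is no saddle point; optimal play is mixed.
M is strictly dominated by D, so Player I never plays it.
b3 is strictly dominated by b2 (it gives Player I strictly more in every row), so Player II never plays it.
On the remaining 2×2 (U, D vs b1, b2):
Let Player I play U with probability p. Expected payoff against b1: (-8)p + 2(1−p) = −10p + 2; against b2: 5p + (-1)(1−p) = 6p − 1.
Setting these equal: −10p + 2 = 6p − 1 ⇒ −16p = -3 ⇒ p = 3/16, and the value is (-10)·(3/16) + 2 = 1/8.
For Player II: with q = P(b1), equating U's and D's payoffs gives −13q + 5 = 3q − 1 ⇒ q = 3/8.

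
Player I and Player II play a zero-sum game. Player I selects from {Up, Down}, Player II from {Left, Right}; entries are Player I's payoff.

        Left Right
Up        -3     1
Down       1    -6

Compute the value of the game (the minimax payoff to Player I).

-17/11

Row minima: Up → -3, Down → -6; maximin = -3.
Column maxima: Left → 1, Right → 1; minimax = 1.
-3 ≠ 1, so there is no saddle point; optimal play is mixed.
Let Player I play Up with probability p. Expected payoff against Left: (-3)p + 1(1−p) = −4p + 1; against Right: 1p + (-6)(1−p) = 7p − 6.
Setting these equal: −4p + 1 = 7p − 6 ⇒ −11p = -7 ⇒ p = 7/11, and the value is (-4)·(7/11) + 1 = -17/11.
For Player II: with q = P(Left), equating Up's and Down's payoffs gives −4q + 1 = 7q − 6 ⇒ q = 7/11.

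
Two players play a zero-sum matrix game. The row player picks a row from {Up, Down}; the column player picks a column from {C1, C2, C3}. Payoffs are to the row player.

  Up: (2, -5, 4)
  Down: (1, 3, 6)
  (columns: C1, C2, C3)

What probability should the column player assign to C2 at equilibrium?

1/9

Row minima: Up → -5, Down → 1; maximin = 1.
Column maxima: C1 → 2, C2 → 3, C3 → 6; minimax = 2.
1 ≠ 2, so there is no saddle point; optimal play is mixed.
C3 is strictly dominated by C1 (it gives the row player strictly more in every row), so the column player never plays it.
On the remaining 2×2 (Up, Down vs C1, C2):
Let the row player play Up with probability p. Expected payoff against C1: 2p + 1(1−p) = p + 1; against C2: (-5)p + 3(1−p) = −8p + 3.
Setting these equal: p + 1 = −8p + 3 ⇒ 9p = 2 ⇒ p = 2/9, and the value is (1)·(2/9) + 1 = 11/9.
For the column player: with q = P(C1), equating Up's and Down's payoffs gives 7q − 5 = −2q + 3 ⇒ q = 8/9.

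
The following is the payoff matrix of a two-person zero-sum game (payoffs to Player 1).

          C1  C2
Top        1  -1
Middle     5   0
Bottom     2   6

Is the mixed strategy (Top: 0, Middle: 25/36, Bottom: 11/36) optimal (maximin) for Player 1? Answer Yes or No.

Against C1 this mix gives (25/36)·5 + (11/36)·2 = 49/12.
Against C2 this mix gives (25/36)·0 + (11/36)·6 = 11/6.
Player 2 will play C2, holding Player 1 to 11/6. Shifting weight toward the row that does better against C2 would raise this floor (the equalizing mix achieves 10/3 against both C2 and C1), so the proposed strategy is not optimal.

No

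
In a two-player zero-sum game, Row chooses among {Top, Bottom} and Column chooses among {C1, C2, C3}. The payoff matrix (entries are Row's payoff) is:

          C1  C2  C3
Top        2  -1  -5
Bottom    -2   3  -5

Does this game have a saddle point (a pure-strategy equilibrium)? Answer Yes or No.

Yes

Row minima: Top → -5, Bottom → -5; maximin = -5.
Column maxima: C1 → 2, C2 → 3, C3 → -5; minimax = -5.
maximin = minimax = -5, so a saddle point exists.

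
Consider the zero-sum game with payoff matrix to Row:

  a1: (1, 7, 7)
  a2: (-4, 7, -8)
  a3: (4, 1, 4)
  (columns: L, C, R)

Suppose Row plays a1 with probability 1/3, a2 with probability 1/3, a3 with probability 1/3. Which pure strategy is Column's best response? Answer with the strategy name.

L

If Column plays L, Row's expected payoff is (1/3)·1 + (1/3)·(-4) + (1/3)·4 = 1/3.
If Column plays C, Row's expected payoff is (1/3)·7 + (1/3)·7 + (1/3)·1 = 5.
If Column plays R, Row's expected payoff is (1/3)·7 + (1/3)·(-8) + (1/3)·4 = 1.
Column minimizes Row's payoff; the smallest is 1/3, so the best response is L.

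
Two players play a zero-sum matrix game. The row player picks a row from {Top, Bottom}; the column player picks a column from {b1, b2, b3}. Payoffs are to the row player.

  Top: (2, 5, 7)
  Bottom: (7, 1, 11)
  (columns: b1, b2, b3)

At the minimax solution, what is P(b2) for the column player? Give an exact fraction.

5/9

Row minima: Top → 2, Bottom → 1; maximin = 2.
Column maxima: b1 → 7, b2 → 5, b3 → 11; minimax = 5.
2 ≠ 5, so there is no saddle point; optimal play is mixed.
b3 is strictly dominated by b1 (it gives the row player strictly more in every row), so the column player never plays it.
On the remaining 2×2 (Top, Bottom vs b1, b2):
Let the row player play Top with probability p. Expected payoff against b1: 2p + 7(1−p) = −5p + 7; against b2: 5p + 1(1−p) = 4p + 1.
Setting these equal: −5p + 7 = 4p + 1 ⇒ −9p = -6 ⇒ p = 2/3, and the value is (-5)·(2/3) + 7 = 11/3.
For the column player: with q = P(b1), equating Top's and Bottom's payoffs gives −3q + 5 = 6q + 1 ⇒ q = 4/9.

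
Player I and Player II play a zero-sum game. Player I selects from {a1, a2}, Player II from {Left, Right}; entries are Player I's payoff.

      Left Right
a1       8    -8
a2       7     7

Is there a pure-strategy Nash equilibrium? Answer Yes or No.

Yes

Row minima: a1 → -8, a2 → 7; maximin = 7.
Column maxima: Left → 8, Right → 7; minimax = 7.
maximin = minimax = 7, so a saddle point exists.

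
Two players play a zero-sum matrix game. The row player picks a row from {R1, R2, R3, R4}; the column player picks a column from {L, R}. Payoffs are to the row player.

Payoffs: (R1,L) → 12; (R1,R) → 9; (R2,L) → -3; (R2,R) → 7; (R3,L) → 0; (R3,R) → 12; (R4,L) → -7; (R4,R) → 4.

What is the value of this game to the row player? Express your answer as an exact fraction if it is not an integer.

48/5

Row minima: R1 → 9, R2 → -3, R3 → 0, R4 → -7; maximin = 9.
Column maxima: L → 12, R → 12; minimax = 12.
9 ≠ 12, so there is no saddle point; optimal play is mixed.
R2 is strictly dominated by R1, so the row player never plays it.
R4 is strictly dominated by R1, so the row player never plays it.
On the remaining 2×2 (R1, R3 vs L, R):
Let the row player play R1 with probability p. Expected payoff against L: 12p + 0(1−p) = 12p; against R: 9p + 12(1−p) = −3p + 12.
Setting these equal: 12p = −3p + 12 ⇒ 15p = 12 ⇒ p = 4/5, and the value is (12)·(4/5) = 48/5.
For the column player: with q = P(L), equating R1's and R3's payoffs gives 3q + 9 = −12q + 12 ⇒ q = 1/5.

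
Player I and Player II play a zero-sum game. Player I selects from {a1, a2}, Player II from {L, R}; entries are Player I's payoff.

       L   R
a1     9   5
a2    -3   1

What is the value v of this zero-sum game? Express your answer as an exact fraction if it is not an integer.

Row minima: a1 → 5, a2 → -3; maximin = 5.
Column maxima: L → 9, R → 5; minimax = 5.
Since maximin = minimax = 5, there is a saddle point and the value is 5.

5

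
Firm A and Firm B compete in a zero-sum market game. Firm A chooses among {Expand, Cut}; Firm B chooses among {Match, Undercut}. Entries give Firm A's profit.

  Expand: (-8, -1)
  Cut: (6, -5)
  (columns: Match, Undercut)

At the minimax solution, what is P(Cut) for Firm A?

Row minima: Expand → -8, Cut → -5; maximin = -5.
Column maxima: Match → 6, Undercut → -1; minimax = -1.
-5 ≠ -1, so there is no saddle point; optimal play is mixed.
Let Firm A play Expand with probability p. Expected payoff against Match: (-8)p + 6(1−p) = −14p + 6; against Undercut: (-1)p + (-5)(1−p) = 4p − 5.
Setting these equal: −14p + 6 = 4p − 5 ⇒ −18p = -11 ⇒ p = 11/18, and the value is (-14)·(11/18) + 6 = -23/9.
For Firm B: with q = P(Match), equating Expand's and Cut's payoffs gives −7q − 1 = 11q − 5 ⇒ q = 2/9.

7/18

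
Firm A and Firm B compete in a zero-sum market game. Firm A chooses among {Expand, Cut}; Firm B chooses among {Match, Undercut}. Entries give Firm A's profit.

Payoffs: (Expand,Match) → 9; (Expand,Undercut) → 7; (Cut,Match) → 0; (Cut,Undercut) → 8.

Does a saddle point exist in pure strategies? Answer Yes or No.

No

Row minima: Expand → 7, Cut → 0; maximin = 7.
Column maxima: Match → 9, Undercut → 8; minimax = 8.
7 ≠ 8, so no pure-strategy equilibrium exists.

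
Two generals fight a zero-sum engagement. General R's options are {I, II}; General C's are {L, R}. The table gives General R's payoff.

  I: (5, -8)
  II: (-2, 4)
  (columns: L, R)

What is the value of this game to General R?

Row minima: I → -8, II → -2; maximin = -2.
Column maxima: L → 5, R → 4; minimax = 4.
-2 ≠ 4, so there is no saddle point; optimal play is mixed.
Let General R play I with probability p. Expected payoff against L: 5p + (-2)(1−p) = 7p − 2; against R: (-8)p + 4(1−p) = −12p + 4.
Setting these equal: 7p − 2 = −12p + 4 ⇒ 19p = 6 ⇒ p = 6/19, and the value is (7)·(6/19) − 2 = 4/19.
For General C: with q = P(L), equating I's and II's payoffs gives 13q − 8 = −6q + 4 ⇒ q = 12/19.

4/19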